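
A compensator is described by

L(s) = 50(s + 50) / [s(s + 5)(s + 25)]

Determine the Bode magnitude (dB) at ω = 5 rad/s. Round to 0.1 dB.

At s = jω = j5:
zero (s+50): 50 + j5 → |·| = √(50²+5²) = √2525 ≈ 50.249, ∠ = arctan(5/50) ≈ 5.71°
pole (s+5): 5 + j5 → |·| = √(5²+5²) = √50 ≈ 7.0711, ∠ = arctan(5/5) ≈ 45.00°
pole (s+25): 25 + j5 → |·| = √(25²+5²) = √650 ≈ 25.495, ∠ = arctan(5/25) ≈ 11.31°
pole at origin: |s| = 5, ∠ = 90.00° (in denominator)
|L| = 50 · 50.249 / 901.39 ≈ 2.7873
Gain = 20 log₁₀(2.7873) ≈ 8.90 dB

8.9 dB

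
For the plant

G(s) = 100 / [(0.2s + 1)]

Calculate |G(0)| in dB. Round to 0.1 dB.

40.0 dB

G(0) = 100 · 1 / 1 = 100
20 log₁₀(100) ≈ 40.00 dB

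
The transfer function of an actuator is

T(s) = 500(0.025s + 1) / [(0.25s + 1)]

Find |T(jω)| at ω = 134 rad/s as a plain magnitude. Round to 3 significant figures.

52.2

At ω = 134 rad/s:
zero (1 + j134·0.025) = 1 + j3.35 → |·| ≈ 3.4961, ∠ ≈ 73.38°
pole (1 + j134·0.25) = 1 + j33.5 → |·| ≈ 33.515, ∠ ≈ 88.29°
|T| = 500 · 3.4961 / (33.515) ≈ 52.157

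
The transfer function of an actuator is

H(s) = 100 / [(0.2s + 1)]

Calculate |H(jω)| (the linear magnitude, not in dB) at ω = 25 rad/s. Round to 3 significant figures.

19.6

At ω = 25 rad/s:
pole (1 + j25·0.2) = 1 + j5 → |·| ≈ 5.099, ∠ ≈ 78.69°
|H| = 100 · 1 / (5.099) ≈ 19.612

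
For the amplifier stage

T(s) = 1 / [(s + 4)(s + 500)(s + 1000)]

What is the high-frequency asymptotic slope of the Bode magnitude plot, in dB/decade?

-60 dB/decade

Each pole contributes −20 dB/decade at high frequency; each zero contributes +20 dB/decade.
Net: 0 zero(s) − 3 pole(s) → -60 dB/decade.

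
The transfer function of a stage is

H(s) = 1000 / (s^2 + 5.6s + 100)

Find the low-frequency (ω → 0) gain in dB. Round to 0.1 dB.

20.0 dB

H(0) = 1000 / 100 = 10
20 log₁₀(10) ≈ 20.00 dB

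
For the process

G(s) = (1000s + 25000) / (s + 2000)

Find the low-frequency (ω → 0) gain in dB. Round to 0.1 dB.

21.9 dB

G(0) = 25000 / 2000 = 12.5
20 log₁₀(12.5) ≈ 21.94 dB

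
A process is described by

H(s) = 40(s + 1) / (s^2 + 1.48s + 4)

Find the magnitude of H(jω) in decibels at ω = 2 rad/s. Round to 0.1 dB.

29.6 dB

At s = jω = j2:
zero (s+1): 1 + j2 → |·| = √(1²+2²) = √5 ≈ 2.2361, ∠ = arctan(2/1) ≈ 63.43°
quadratic: (j2)² + 1.48·j2 + 4 = 0 + j2.96 → |·| ≈ 2.96, ∠ ≈ 90.00°
|H| = 40 · 2.2361 / 2.96 ≈ 30.218
Gain = 20 log₁₀(30.218) ≈ 29.61 dB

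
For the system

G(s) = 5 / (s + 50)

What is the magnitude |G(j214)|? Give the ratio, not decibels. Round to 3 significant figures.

Substitute s = j214:
Numerator: 5 = 5 + j0
Denominator: (j214) + 50 = 50 + j214
|N| = √(5² + 0²) ≈ 5, ∠N ≈ 0.00°
|D| = √(50² + 214²) ≈ 219.76, ∠D ≈ 76.85°
|G| = 5 / 219.76 ≈ 0.022752

0.0228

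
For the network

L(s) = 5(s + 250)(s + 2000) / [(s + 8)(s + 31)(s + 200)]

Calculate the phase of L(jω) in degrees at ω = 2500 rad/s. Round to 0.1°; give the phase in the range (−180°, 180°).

At s = jω = j2500:
zero (s+250): 250 + j2500 → |·| = √(250²+2500²) = √6312500 ≈ 2512.5, ∠ = arctan(2500/250) ≈ 84.29°
zero (s+2000): 2000 + j2500 → |·| = √(2000²+2500²) = √10250000 ≈ 3201.6, ∠ = arctan(2500/2000) ≈ 51.34°
pole (s+8): 8 + j2500 → |·| = √(8²+2500²) = √6250064 ≈ 2500, ∠ = arctan(2500/8) ≈ 89.82°
pole (s+31): 31 + j2500 → |·| = √(31²+2500²) = √6250961 ≈ 2500.2, ∠ = arctan(2500/31) ≈ 89.29°
pole (s+200): 200 + j2500 → |·| = √(200²+2500²) = √6290000 ≈ 2508, ∠ = arctan(2500/200) ≈ 85.43°
∠L = 135.63° − 264.54° = -128.91°

-128.9°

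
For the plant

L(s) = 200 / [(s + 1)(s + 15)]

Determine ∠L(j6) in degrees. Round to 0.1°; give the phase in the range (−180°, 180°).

-102.3°

At s = jω = j6:
pole (s+1): 1 + j6 → |·| = √(1²+6²) = √37 ≈ 6.0828, ∠ = arctan(6/1) ≈ 80.54°
pole (s+15): 15 + j6 → |·| = √(15²+6²) = √261 ≈ 16.155, ∠ = arctan(6/15) ≈ 21.80°
∠L = 0.00° − 102.34° = -102.34°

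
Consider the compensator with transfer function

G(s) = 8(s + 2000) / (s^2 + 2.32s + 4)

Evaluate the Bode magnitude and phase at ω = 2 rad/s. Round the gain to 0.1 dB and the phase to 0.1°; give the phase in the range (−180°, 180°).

70.8 dB, -89.9°

At s = jω = j2:
zero (s+2000): 2000 + j2 → |·| = √(2000²+2²) = √4000004 ≈ 2000, ∠ = arctan(2/2000) ≈ 0.06°
quadratic: (j2)² + 2.32·j2 + 4 = 0 + j4.64 → |·| ≈ 4.64, ∠ ≈ 90.00°
|G| = 8 · 2000 / 4.64 ≈ 3448.3
Gain = 20 log₁₀(3448.3) ≈ 70.75 dB
∠G = 0.06° − 90.00° = -89.94°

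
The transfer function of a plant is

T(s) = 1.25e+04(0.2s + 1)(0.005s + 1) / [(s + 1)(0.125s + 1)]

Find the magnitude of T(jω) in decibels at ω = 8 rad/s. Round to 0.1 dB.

At ω = 8 rad/s:
zero (1 + j8·0.2) = 1 + j1.6 → |·| ≈ 1.8868, ∠ ≈ 57.99°
zero (1 + j8·0.005) = 1 + j0.04 → |·| ≈ 1.0008, ∠ ≈ 2.29°
pole (1 + j8·1) = 1 + j8 → |·| ≈ 8.0623, ∠ ≈ 82.87°
pole (1 + j8·0.125) = 1 + j1 → |·| ≈ 1.4142, ∠ ≈ 45.00°
|T| = 1.25e+04 · 1.8868 · 1.0008 / (8.0623 · 1.4142) ≈ 2070.2
Gain = 20 log₁₀(2070.2) ≈ 66.32 dB

66.3 dB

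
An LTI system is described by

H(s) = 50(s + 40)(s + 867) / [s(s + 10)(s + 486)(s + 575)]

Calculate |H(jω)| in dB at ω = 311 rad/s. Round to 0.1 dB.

-68.1 dB

At s = jω = j311:
zero (s+40): 40 + j311 → |·| = √(40²+311²) = √98321 ≈ 313.56, ∠ = arctan(311/40) ≈ 82.67°
zero (s+867): 867 + j311 → |·| = √(867²+311²) = √848410 ≈ 921.09, ∠ = arctan(311/867) ≈ 19.73°
pole (s+10): 10 + j311 → |·| = √(10²+311²) = √96821 ≈ 311.16, ∠ = arctan(311/10) ≈ 88.16°
pole (s+486): 486 + j311 → |·| = √(486²+311²) = √332917 ≈ 576.99, ∠ = arctan(311/486) ≈ 32.62°
pole (s+575): 575 + j311 → |·| = √(575²+311²) = √427346 ≈ 653.72, ∠ = arctan(311/575) ≈ 28.41°
pole at origin: |s| = 311, ∠ = 90.00° (in denominator)
|H| = 50 · 2.8882e+05 / 3.6501e+10 ≈ 0.00039563
Gain = 20 log₁₀(0.00039563) ≈ -68.05 dB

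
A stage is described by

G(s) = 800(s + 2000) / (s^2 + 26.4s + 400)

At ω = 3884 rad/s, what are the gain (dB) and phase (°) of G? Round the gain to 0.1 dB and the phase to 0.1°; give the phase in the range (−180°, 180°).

-12.7 dB, -116.9°

At s = jω = j3884:
zero (s+2000): 2000 + j3884 → |·| = √(2000²+3884²) = √19085456 ≈ 4368.7, ∠ = arctan(3884/2000) ≈ 62.75°
quadratic: (j3884)² + 26.4·j3884 + 400 = -15085056 + j102537.6 → |·| ≈ 1.5085e+07, ∠ ≈ 179.61°
|G| = 800 · 4368.7 / 1.5085e+07 ≈ 0.23168
Gain = 20 log₁₀(0.23168) ≈ -12.70 dB
∠G = 62.75° − 179.61° = -116.86°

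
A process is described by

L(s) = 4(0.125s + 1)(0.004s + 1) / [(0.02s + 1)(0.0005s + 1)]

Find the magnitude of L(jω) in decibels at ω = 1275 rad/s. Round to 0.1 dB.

At ω = 1275 rad/s:
zero (1 + j1275·0.125) = 1 + j159.375 → |·| ≈ 159.38, ∠ ≈ 89.64°
zero (1 + j1275·0.004) = 1 + j5.1 → |·| ≈ 5.1971, ∠ ≈ 78.91°
pole (1 + j1275·0.02) = 1 + j25.5 → |·| ≈ 25.52, ∠ ≈ 87.75°
pole (1 + j1275·0.0005) = 1 + j0.6375 → |·| ≈ 1.1859, ∠ ≈ 32.52°
|L| = 4 · 159.38 · 5.1971 / (25.52 · 1.1859) ≈ 109.48
Gain = 20 log₁₀(109.48) ≈ 40.79 dB

40.8 dB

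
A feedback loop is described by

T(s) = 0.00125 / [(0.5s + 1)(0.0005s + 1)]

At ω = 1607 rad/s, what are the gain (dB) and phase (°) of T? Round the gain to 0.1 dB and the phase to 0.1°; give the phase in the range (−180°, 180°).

At ω = 1607 rad/s:
pole (1 + j1607·0.5) = 1 + j803.5 → |·| ≈ 803.5, ∠ ≈ 89.93°
pole (1 + j1607·0.0005) = 1 + j0.8035 → |·| ≈ 1.2828, ∠ ≈ 38.78°
|T| = 0.00125 · 1 / (803.5 · 1.2828) ≈ 1.2127e-06
Gain = 20 log₁₀(1.2127e-06) ≈ -118.32 dB
∠T = (0°) − (89.93° + 38.78°) = -128.71°

-118.3 dB, -128.7°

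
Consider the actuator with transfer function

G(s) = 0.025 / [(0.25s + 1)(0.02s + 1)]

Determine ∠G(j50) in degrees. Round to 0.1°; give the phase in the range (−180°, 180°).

-130.4°

At ω = 50 rad/s:
pole (1 + j50·0.25) = 1 + j12.5 → |·| ≈ 12.54, ∠ ≈ 85.43°
pole (1 + j50·0.02) = 1 + j1 → |·| ≈ 1.4142, ∠ ≈ 45.00°
∠G = (0°) − (85.43° + 45.00°) = -130.43°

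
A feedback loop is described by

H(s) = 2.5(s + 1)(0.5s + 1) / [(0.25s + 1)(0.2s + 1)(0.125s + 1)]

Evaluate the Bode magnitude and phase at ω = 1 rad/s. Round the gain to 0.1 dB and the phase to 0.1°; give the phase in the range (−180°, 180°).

11.4 dB, 39.1°

At ω = 1 rad/s:
zero (1 + j1·1) = 1 + j1 → |·| ≈ 1.4142, ∠ ≈ 45.00°
zero (1 + j1·0.5) = 1 + j0.5 → |·| ≈ 1.118, ∠ ≈ 26.57°
pole (1 + j1·0.25) = 1 + j0.25 → |·| ≈ 1.0308, ∠ ≈ 14.04°
pole (1 + j1·0.2) = 1 + j0.2 → |·| ≈ 1.0198, ∠ ≈ 11.31°
pole (1 + j1·0.125) = 1 + j0.125 → |·| ≈ 1.0078, ∠ ≈ 7.13°
|H| = 2.5 · 1.4142 · 1.118 / (1.0308 · 1.0198 · 1.0078) ≈ 3.731
Gain = 20 log₁₀(3.731) ≈ 11.44 dB
∠H = (45.00° + 26.57°) − (14.04° + 11.31° + 7.13°) = 39.09°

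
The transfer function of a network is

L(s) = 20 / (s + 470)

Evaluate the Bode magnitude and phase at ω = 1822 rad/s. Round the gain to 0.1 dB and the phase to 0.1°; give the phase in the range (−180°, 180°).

-39.5 dB, -75.5°

At s = jω = j1822:
pole (s+470): 470 + j1822 → |·| = √(470²+1822²) = √3540584 ≈ 1881.6, ∠ = arctan(1822/470) ≈ 75.54°
|L| = 20 / 1881.6 ≈ 0.010629
Gain = 20 log₁₀(0.010629) ≈ -39.47 dB
∠L = 0.00° − 75.54° = -75.54°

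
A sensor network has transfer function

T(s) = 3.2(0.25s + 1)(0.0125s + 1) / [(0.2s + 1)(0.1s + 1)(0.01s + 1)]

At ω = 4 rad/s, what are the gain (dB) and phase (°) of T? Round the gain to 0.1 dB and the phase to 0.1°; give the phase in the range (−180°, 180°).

10.3 dB, -14.9°

At ω = 4 rad/s:
zero (1 + j4·0.25) = 1 + j1 → |·| ≈ 1.4142, ∠ ≈ 45.00°
zero (1 + j4·0.0125) = 1 + j0.05 → |·| ≈ 1.0012, ∠ ≈ 2.86°
pole (1 + j4·0.2) = 1 + j0.8 → |·| ≈ 1.2806, ∠ ≈ 38.66°
pole (1 + j4·0.1) = 1 + j0.4 → |·| ≈ 1.077, ∠ ≈ 21.80°
pole (1 + j4·0.01) = 1 + j0.04 → |·| ≈ 1.0008, ∠ ≈ 2.29°
|T| = 3.2 · 1.4142 · 1.0012 / (1.2806 · 1.077 · 1.0008) ≈ 3.2825
Gain = 20 log₁₀(3.2825) ≈ 10.32 dB
∠T = (45.00° + 2.86°) − (38.66° + 21.80° + 2.29°) = -14.89°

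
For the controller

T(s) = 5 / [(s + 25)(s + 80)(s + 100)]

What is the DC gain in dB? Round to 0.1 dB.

-92.0 dB

T(0) = 5 / (25·80·100) = 2.5e-05
20 log₁₀(2.5e-05) ≈ -92.04 dB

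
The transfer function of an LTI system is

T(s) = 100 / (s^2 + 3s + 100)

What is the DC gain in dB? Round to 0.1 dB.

T(0) = 100 / 100 = 1
20 log₁₀(1) ≈ 0.00 dB

0.0 dB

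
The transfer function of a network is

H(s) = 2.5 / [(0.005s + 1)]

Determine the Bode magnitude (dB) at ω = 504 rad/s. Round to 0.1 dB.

At ω = 504 rad/s:
pole (1 + j504·0.005) = 1 + j2.52 → |·| ≈ 2.7112, ∠ ≈ 68.36°
|H| = 2.5 · 1 / (2.7112) ≈ 0.9221
Gain = 20 log₁₀(0.9221) ≈ -0.70 dB

-0.7 dB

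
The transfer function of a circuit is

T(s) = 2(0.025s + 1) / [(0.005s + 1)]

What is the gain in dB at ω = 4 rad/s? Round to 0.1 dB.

At ω = 4 rad/s:
zero (1 + j4·0.025) = 1 + j0.1 → |·| ≈ 1.005, ∠ ≈ 5.71°
pole (1 + j4·0.005) = 1 + j0.02 → |·| ≈ 1.0002, ∠ ≈ 1.15°
|T| = 2 · 1.005 / (1.0002) ≈ 2.0096
Gain = 20 log₁₀(2.0096) ≈ 6.06 dB

6.1 dB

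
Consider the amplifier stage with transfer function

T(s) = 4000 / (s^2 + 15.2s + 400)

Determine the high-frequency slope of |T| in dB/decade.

Each pole contributes −20 dB/decade at high frequency; each zero contributes +20 dB/decade.
Net: 0 zero(s) − 2 pole(s) → -40 dB/decade.

-40 dB/decade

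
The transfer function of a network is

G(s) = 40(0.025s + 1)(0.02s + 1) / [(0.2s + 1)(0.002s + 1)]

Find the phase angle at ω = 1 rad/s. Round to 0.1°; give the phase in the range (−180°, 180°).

-8.8°

At ω = 1 rad/s:
zero (1 + j1·0.025) = 1 + j0.025 → |·| ≈ 1.0003, ∠ ≈ 1.43°
zero (1 + j1·0.02) = 1 + j0.02 → |·| ≈ 1.0002, ∠ ≈ 1.15°
pole (1 + j1·0.2) = 1 + j0.2 → |·| ≈ 1.0198, ∠ ≈ 11.31°
pole (1 + j1·0.002) = 1 + j0.002 → |·| ≈ 1, ∠ ≈ 0.11°
∠G = (1.43° + 1.15°) − (11.31° + 0.11°) = -8.84°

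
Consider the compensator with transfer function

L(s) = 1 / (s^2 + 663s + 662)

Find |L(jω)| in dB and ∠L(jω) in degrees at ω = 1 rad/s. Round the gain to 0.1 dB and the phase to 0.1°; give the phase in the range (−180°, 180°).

-59.4 dB, -45.1°

Substitute s = j1:
Numerator: 1 = 1 + j0
Denominator: (j1)^2 + 663(j1) + 662 = 661 + j663
|N| = √(1² + 0²) ≈ 1, ∠N ≈ 0.00°
|D| = √(661² + 663²) ≈ 936.21, ∠D ≈ 45.09°
|L| = 1 / 936.21 ≈ 0.0010681
Gain = 20 log₁₀(0.0010681) ≈ -59.43 dB
∠L = 0.00° − 45.09° = -45.09°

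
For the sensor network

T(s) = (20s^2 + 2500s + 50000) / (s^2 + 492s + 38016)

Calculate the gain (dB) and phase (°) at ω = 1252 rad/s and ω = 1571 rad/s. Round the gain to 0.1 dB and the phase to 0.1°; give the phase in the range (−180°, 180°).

Substitute s = j1252:
Numerator: 20(j1252)^2 + 2500(j1252) + 50000 = -31300080 + j3130000
Denominator: (j1252)^2 + 492(j1252) + 38016 = -1529488 + j615984
|N| = √(31300080² + 3130000²) ≈ 3.1456e+07, ∠N ≈ 174.29°
|D| = √(1529488² + 615984²) ≈ 1.6489e+06, ∠D ≈ 158.06°
|T| = 3.1456e+07 / 1.6489e+06 ≈ 19.077
Gain = 20 log₁₀(19.077) ≈ 25.61 dB
∠T = 174.29° − 158.06° = 16.23°

Substitute s = j1571:
Numerator: 20(j1571)^2 + 2500(j1571) + 50000 = -49310820 + j3927500
Denominator: (j1571)^2 + 492(j1571) + 38016 = -2430025 + j772932
|N| = √(49310820² + 3927500²) ≈ 4.9467e+07, ∠N ≈ 175.45°
|D| = √(2430025² + 772932²) ≈ 2.55e+06, ∠D ≈ 162.36°
|T| = 4.9467e+07 / 2.55e+06 ≈ 19.399
Gain = 20 log₁₀(19.399) ≈ 25.76 dB
∠T = 175.45° − 162.36° = 13.09°

ω = 1252: 25.6 dB, 16.2°; ω = 1571: 25.8 dB, 13.1°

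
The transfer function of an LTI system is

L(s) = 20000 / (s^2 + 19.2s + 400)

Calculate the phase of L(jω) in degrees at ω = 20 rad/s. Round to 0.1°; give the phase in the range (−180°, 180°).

At s = jω = j20:
quadratic: (j20)² + 19.2·j20 + 400 = 0 + j384 → |·| ≈ 384, ∠ ≈ 90.00°
∠L = 0.00° − 90.00° = -90.00°

-90.0°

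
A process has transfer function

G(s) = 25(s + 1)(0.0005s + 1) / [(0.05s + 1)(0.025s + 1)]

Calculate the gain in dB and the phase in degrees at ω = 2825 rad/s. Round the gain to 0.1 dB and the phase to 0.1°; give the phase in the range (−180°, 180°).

21.8 dB, -34.1°

At ω = 2825 rad/s:
zero (1 + j2825·1) = 1 + j2825 → |·| ≈ 2825, ∠ ≈ 89.98°
zero (1 + j2825·0.0005) = 1 + j1.4125 → |·| ≈ 1.7307, ∠ ≈ 54.70°
pole (1 + j2825·0.05) = 1 + j141.25 → |·| ≈ 141.25, ∠ ≈ 89.59°
pole (1 + j2825·0.025) = 1 + j70.625 → |·| ≈ 70.632, ∠ ≈ 89.19°
|G| = 25 · 2825 · 1.7307 / (141.25 · 70.632) ≈ 12.252
Gain = 20 log₁₀(12.252) ≈ 21.76 dB
∠G = (89.98° + 54.70°) − (89.59° + 89.19°) = -34.10°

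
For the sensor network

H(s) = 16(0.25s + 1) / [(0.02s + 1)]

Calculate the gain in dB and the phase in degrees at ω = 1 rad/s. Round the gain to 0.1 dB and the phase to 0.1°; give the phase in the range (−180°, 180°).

At ω = 1 rad/s:
zero (1 + j1·0.25) = 1 + j0.25 → |·| ≈ 1.0308, ∠ ≈ 14.04°
pole (1 + j1·0.02) = 1 + j0.02 → |·| ≈ 1.0002, ∠ ≈ 1.15°
|H| = 16 · 1.0308 / (1.0002) ≈ 16.49
Gain = 20 log₁₀(16.49) ≈ 24.34 dB
∠H = (14.04°) − (1.15°) = 12.89°

24.3 dB, 12.9°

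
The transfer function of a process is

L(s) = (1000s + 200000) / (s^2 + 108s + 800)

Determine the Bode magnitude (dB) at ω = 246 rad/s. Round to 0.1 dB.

Substitute s = j246:
Numerator: 1000(j246) + 200000 = 200000 + j246000
Denominator: (j246)^2 + 108(j246) + 800 = -59716 + j26568
|N| = √(200000² + 246000²) ≈ 3.1704e+05, ∠N ≈ 50.89°
|D| = √(59716² + 26568²) ≈ 65359, ∠D ≈ 156.02°
|L| = 3.1704e+05 / 65359 ≈ 4.8507
Gain = 20 log₁₀(4.8507) ≈ 13.72 dB

13.7 dB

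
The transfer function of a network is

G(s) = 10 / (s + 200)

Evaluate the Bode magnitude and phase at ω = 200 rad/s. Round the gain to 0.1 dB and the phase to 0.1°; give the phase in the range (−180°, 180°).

At s = jω = j200:
pole (s+200): 200 + j200 → |·| = √(200²+200²) = √80000 ≈ 282.84, ∠ = arctan(200/200) ≈ 45.00°
|G| = 10 / 282.84 ≈ 0.035356
Gain = 20 log₁₀(0.035356) ≈ -29.03 dB
∠G = 0.00° − 45.00° = -45.00°

-29.0 dB, -45.0°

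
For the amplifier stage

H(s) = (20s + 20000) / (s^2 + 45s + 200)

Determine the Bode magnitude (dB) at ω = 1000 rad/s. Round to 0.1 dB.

Substitute s = j1000:
Numerator: 20(j1000) + 20000 = 20000 + j20000
Denominator: (j1000)^2 + 45(j1000) + 200 = -999800 + j45000
|N| = √(20000² + 20000²) ≈ 28284, ∠N ≈ 45.00°
|D| = √(999800² + 45000²) ≈ 1.0008e+06, ∠D ≈ 177.42°
|H| = 28284 / 1.0008e+06 ≈ 0.028261
Gain = 20 log₁₀(0.028261) ≈ -30.98 dB

-31.0 dB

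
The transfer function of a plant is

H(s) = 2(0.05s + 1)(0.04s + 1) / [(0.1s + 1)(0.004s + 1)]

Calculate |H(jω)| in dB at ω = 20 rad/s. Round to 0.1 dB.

At ω = 20 rad/s:
zero (1 + j20·0.05) = 1 + j1 → |·| ≈ 1.4142, ∠ ≈ 45.00°
zero (1 + j20·0.04) = 1 + j0.8 → |·| ≈ 1.2806, ∠ ≈ 38.66°
pole (1 + j20·0.1) = 1 + j2 → |·| ≈ 2.2361, ∠ ≈ 63.43°
pole (1 + j20·0.004) = 1 + j0.08 → |·| ≈ 1.0032, ∠ ≈ 4.57°
|H| = 2 · 1.4142 · 1.2806 / (2.2361 · 1.0032) ≈ 1.6146
Gain = 20 log₁₀(1.6146) ≈ 4.16 dB

4.2 dB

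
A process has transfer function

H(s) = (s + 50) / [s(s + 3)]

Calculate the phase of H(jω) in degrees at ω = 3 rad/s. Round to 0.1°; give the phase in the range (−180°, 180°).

-131.6°

At s = jω = j3:
zero (s+50): 50 + j3 → |·| = √(50²+3²) = √2509 ≈ 50.09, ∠ = arctan(3/50) ≈ 3.43°
pole (s+3): 3 + j3 → |·| = √(3²+3²) = √18 ≈ 4.2426, ∠ = arctan(3/3) ≈ 45.00°
pole at origin: |s| = 3, ∠ = 90.00° (in denominator)
∠H = 3.43° − 135.00° = -131.57°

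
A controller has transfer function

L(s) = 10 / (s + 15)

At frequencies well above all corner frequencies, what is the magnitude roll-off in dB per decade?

-20 dB/decade

Each pole contributes −20 dB/decade at high frequency; each zero contributes +20 dB/decade.
Net: 0 zero(s) − 1 pole(s) → -20 dB/decade.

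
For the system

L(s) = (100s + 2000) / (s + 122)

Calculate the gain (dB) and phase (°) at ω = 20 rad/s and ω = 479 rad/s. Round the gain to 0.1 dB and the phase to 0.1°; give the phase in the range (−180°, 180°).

Substitute s = j20:
Numerator: 100(j20) + 2000 = 2000 + j2000
Denominator: (j20) + 122 = 122 + j20
|N| = √(2000² + 2000²) ≈ 2828.4, ∠N ≈ 45.00°
|D| = √(122² + 20²) ≈ 123.63, ∠D ≈ 9.31°
|L| = 2828.4 / 123.63 ≈ 22.878
Gain = 20 log₁₀(22.878) ≈ 27.19 dB
∠L = 45.00° − 9.31° = 35.69°

Substitute s = j479:
Numerator: 100(j479) + 2000 = 2000 + j47900
Denominator: (j479) + 122 = 122 + j479
|N| = √(2000² + 47900²) ≈ 47942, ∠N ≈ 87.61°
|D| = √(122² + 479²) ≈ 494.29, ∠D ≈ 75.71°
|L| = 47942 / 494.29 ≈ 96.992
Gain = 20 log₁₀(96.992) ≈ 39.73 dB
∠L = 87.61° − 75.71° = 11.90°

ω = 20: 27.2 dB, 35.7°; ω = 479: 39.7 dB, 11.9°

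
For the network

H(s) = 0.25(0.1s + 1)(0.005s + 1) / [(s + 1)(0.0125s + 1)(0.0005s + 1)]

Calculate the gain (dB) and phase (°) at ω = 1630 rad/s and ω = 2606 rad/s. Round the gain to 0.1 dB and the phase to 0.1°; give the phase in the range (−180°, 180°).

At ω = 1630 rad/s:
zero (1 + j1630·0.1) = 1 + j163 → |·| ≈ 163, ∠ ≈ 89.65°
zero (1 + j1630·0.005) = 1 + j8.15 → |·| ≈ 8.2111, ∠ ≈ 83.00°
pole (1 + j1630·1) = 1 + j1630 → |·| ≈ 1630, ∠ ≈ 89.96°
pole (1 + j1630·0.0125) = 1 + j20.375 → |·| ≈ 20.4, ∠ ≈ 87.19°
pole (1 + j1630·0.0005) = 1 + j0.815 → |·| ≈ 1.29, ∠ ≈ 39.18°
|H| = 0.25 · 163 · 8.2111 / (1630 · 20.4 · 1.29) ≈ 0.0078005
Gain = 20 log₁₀(0.0078005) ≈ -42.16 dB
∠H = (89.65° + 83.00°) − (89.96° + 87.19° + 39.18°) = -43.68°

At ω = 2606 rad/s:
zero (1 + j2606·0.1) = 1 + j260.6 → |·| ≈ 260.6, ∠ ≈ 89.78°
zero (1 + j2606·0.005) = 1 + j13.03 → |·| ≈ 13.068, ∠ ≈ 85.61°
pole (1 + j2606·1) = 1 + j2606 → |·| ≈ 2606, ∠ ≈ 89.98°
pole (1 + j2606·0.0125) = 1 + j32.575 → |·| ≈ 32.59, ∠ ≈ 88.24°
pole (1 + j2606·0.0005) = 1 + j1.303 → |·| ≈ 1.6425, ∠ ≈ 52.50°
|H| = 0.25 · 260.6 · 13.068 / (2606 · 32.59 · 1.6425) ≈ 0.0061032
Gain = 20 log₁₀(0.0061032) ≈ -44.29 dB
∠H = (89.78° + 85.61°) − (89.98° + 88.24° + 52.50°) = -55.33°

ω = 1630: -42.2 dB, -43.7°; ω = 2606: -44.3 dB, -55.3°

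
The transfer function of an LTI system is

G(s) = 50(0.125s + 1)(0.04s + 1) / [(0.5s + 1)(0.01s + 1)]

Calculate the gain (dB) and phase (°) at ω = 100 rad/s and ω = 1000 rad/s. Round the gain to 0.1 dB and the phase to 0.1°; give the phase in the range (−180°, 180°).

ω = 100: 31.3 dB, 27.5°; ω = 1000: 33.9 dB, 3.9°

At ω = 100 rad/s:
zero (1 + j100·0.125) = 1 + j12.5 → |·| ≈ 12.54, ∠ ≈ 85.43°
zero (1 + j100·0.04) = 1 + j4 → |·| ≈ 4.1231, ∠ ≈ 75.96°
pole (1 + j100·0.5) = 1 + j50 → |·| ≈ 50.01, ∠ ≈ 88.85°
pole (1 + j100·0.01) = 1 + j1 → |·| ≈ 1.4142, ∠ ≈ 45.00°
|G| = 50 · 12.54 · 4.1231 / (50.01 · 1.4142) ≈ 36.553
Gain = 20 log₁₀(36.553) ≈ 31.26 dB
∠G = (85.43° + 75.96°) − (88.85° + 45.00°) = 27.54°

At ω = 1000 rad/s:
zero (1 + j1000·0.125) = 1 + j125 → |·| ≈ 125, ∠ ≈ 89.54°
zero (1 + j1000·0.04) = 1 + j40 → |·| ≈ 40.012, ∠ ≈ 88.57°
pole (1 + j1000·0.5) = 1 + j500 → |·| ≈ 500, ∠ ≈ 89.89°
pole (1 + j1000·0.01) = 1 + j10 → |·| ≈ 10.05, ∠ ≈ 84.29°
|G| = 50 · 125 · 40.012 / (500 · 10.05) ≈ 49.766
Gain = 20 log₁₀(49.766) ≈ 33.94 dB
∠G = (89.54° + 88.57°) − (89.89° + 84.29°) = 3.93°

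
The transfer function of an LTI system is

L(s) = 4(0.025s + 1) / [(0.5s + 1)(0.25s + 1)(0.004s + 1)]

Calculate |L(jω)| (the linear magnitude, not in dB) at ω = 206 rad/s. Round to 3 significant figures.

At ω = 206 rad/s:
zero (1 + j206·0.025) = 1 + j5.15 → |·| ≈ 5.2462, ∠ ≈ 79.01°
pole (1 + j206·0.5) = 1 + j103 → |·| ≈ 103, ∠ ≈ 89.44°
pole (1 + j206·0.25) = 1 + j51.5 → |·| ≈ 51.51, ∠ ≈ 88.89°
pole (1 + j206·0.004) = 1 + j0.824 → |·| ≈ 1.2958, ∠ ≈ 39.49°
|L| = 4 · 5.2462 / (103 · 51.51 · 1.2958) ≈ 0.0030524

0.00305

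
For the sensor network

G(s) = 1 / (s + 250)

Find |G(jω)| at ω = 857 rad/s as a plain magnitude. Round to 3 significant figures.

At s = jω = j857:
pole (s+250): 250 + j857 → |·| = √(250²+857²) = √796949 ≈ 892.72, ∠ = arctan(857/250) ≈ 73.74°
|G| = 1 / 892.72 ≈ 0.0011202

0.00112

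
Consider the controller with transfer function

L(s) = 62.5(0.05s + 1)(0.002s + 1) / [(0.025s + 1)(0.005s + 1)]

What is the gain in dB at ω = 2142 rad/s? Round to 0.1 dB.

At ω = 2142 rad/s:
zero (1 + j2142·0.05) = 1 + j107.1 → |·| ≈ 107.1, ∠ ≈ 89.47°
zero (1 + j2142·0.002) = 1 + j4.284 → |·| ≈ 4.3992, ∠ ≈ 76.86°
pole (1 + j2142·0.025) = 1 + j53.55 → |·| ≈ 53.559, ∠ ≈ 88.93°
pole (1 + j2142·0.005) = 1 + j10.71 → |·| ≈ 10.757, ∠ ≈ 84.67°
|L| = 62.5 · 107.1 · 4.3992 / (53.559 · 10.757) ≈ 51.112
Gain = 20 log₁₀(51.112) ≈ 34.17 dB

34.2 dB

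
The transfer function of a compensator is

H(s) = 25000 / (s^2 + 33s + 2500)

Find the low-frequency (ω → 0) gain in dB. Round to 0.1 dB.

H(0) = 25000 / 2500 = 10
20 log₁₀(10) ≈ 20.00 dB

20.0 dB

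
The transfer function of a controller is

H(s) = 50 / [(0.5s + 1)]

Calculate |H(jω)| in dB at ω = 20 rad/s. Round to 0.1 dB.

At ω = 20 rad/s:
pole (1 + j20·0.5) = 1 + j10 → |·| ≈ 10.05, ∠ ≈ 84.29°
|H| = 50 · 1 / (10.05) ≈ 4.9751
Gain = 20 log₁₀(4.9751) ≈ 13.94 dB

13.9 dB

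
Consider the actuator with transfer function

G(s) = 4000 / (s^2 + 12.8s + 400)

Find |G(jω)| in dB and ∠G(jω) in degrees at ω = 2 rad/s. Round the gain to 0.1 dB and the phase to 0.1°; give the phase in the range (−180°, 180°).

20.1 dB, -3.7°

At s = jω = j2:
quadratic: (j2)² + 12.8·j2 + 400 = 396 + j25.6 → |·| ≈ 396.83, ∠ ≈ 3.70°
|G| = 4000 / 396.83 ≈ 10.08
Gain = 20 log₁₀(10.08) ≈ 20.07 dB
∠G = 0.00° − 3.70° = -3.70°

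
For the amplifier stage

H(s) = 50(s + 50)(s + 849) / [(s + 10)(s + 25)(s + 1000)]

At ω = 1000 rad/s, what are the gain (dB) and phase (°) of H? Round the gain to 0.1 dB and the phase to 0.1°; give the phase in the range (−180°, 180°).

At s = jω = j1000:
zero (s+50): 50 + j1000 → |·| = √(50²+1000²) = √1002500 ≈ 1001.2, ∠ = arctan(1000/50) ≈ 87.14°
zero (s+849): 849 + j1000 → |·| = √(849²+1000²) = √1720801 ≈ 1311.8, ∠ = arctan(1000/849) ≈ 49.67°
pole (s+10): 10 + j1000 → |·| = √(10²+1000²) = √1000100 ≈ 1000, ∠ = arctan(1000/10) ≈ 89.43°
pole (s+25): 25 + j1000 → |·| = √(25²+1000²) = √1000625 ≈ 1000.3, ∠ = arctan(1000/25) ≈ 88.57°
pole (s+1000): 1000 + j1000 → |·| = √(1000²+1000²) = √2000000 ≈ 1414.2, ∠ = arctan(1000/1000) ≈ 45.00°
|H| = 50 · 1.3134e+06 / 1.4146e+09 ≈ 0.046423
Gain = 20 log₁₀(0.046423) ≈ -26.67 dB
∠H = 136.81° − 223.00° = -86.19°

-26.7 dB, -86.2°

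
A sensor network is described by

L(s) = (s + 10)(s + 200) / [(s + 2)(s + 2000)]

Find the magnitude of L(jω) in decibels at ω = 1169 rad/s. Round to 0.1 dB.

At s = jω = j1169:
zero (s+10): 10 + j1169 → |·| = √(10²+1169²) = √1366661 ≈ 1169, ∠ = arctan(1169/10) ≈ 89.51°
zero (s+200): 200 + j1169 → |·| = √(200²+1169²) = √1406561 ≈ 1186, ∠ = arctan(1169/200) ≈ 80.29°
pole (s+2): 2 + j1169 → |·| = √(2²+1169²) = √1366565 ≈ 1169, ∠ = arctan(1169/2) ≈ 89.90°
pole (s+2000): 2000 + j1169 → |·| = √(2000²+1169²) = √5366561 ≈ 2316.6, ∠ = arctan(1169/2000) ≈ 30.31°
|L| = 1 · 1.3864e+06 / 2.7081e+06 ≈ 0.51195
Gain = 20 log₁₀(0.51195) ≈ -5.82 dB

-5.8 dB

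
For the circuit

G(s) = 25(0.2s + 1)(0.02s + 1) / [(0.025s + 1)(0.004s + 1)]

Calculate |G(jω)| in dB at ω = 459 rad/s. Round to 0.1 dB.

58.9 dB

At ω = 459 rad/s:
zero (1 + j459·0.2) = 1 + j91.8 → |·| ≈ 91.805, ∠ ≈ 89.38°
zero (1 + j459·0.02) = 1 + j9.18 → |·| ≈ 9.2343, ∠ ≈ 83.78°
pole (1 + j459·0.025) = 1 + j11.475 → |·| ≈ 11.518, ∠ ≈ 85.02°
pole (1 + j459·0.004) = 1 + j1.836 → |·| ≈ 2.0907, ∠ ≈ 61.42°
|G| = 25 · 91.805 · 9.2343 / (11.518 · 2.0907) ≈ 880.12
Gain = 20 log₁₀(880.12) ≈ 58.89 dB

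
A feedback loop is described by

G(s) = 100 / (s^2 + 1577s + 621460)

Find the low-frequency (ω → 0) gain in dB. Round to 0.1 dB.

G(0) = 100 / 621460 ≈ 0.00016091
20 log₁₀(0.00016091) ≈ -75.87 dB

-75.9 dB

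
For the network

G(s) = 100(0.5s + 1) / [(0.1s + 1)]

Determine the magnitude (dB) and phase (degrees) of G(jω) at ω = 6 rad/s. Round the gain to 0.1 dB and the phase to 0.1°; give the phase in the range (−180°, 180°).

48.7 dB, 40.6°

At ω = 6 rad/s:
zero (1 + j6·0.5) = 1 + j3 → |·| ≈ 3.1623, ∠ ≈ 71.57°
pole (1 + j6·0.1) = 1 + j0.6 → |·| ≈ 1.1662, ∠ ≈ 30.96°
|G| = 100 · 3.1623 / (1.1662) ≈ 271.16
Gain = 20 log₁₀(271.16) ≈ 48.66 dB
∠G = (71.57°) − (30.96°) = 40.61°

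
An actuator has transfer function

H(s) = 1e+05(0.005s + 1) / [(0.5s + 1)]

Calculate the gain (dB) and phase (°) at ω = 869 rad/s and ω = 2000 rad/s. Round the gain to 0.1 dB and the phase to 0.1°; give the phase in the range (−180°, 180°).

At ω = 869 rad/s:
zero (1 + j869·0.005) = 1 + j4.345 → |·| ≈ 4.4586, ∠ ≈ 77.04°
pole (1 + j869·0.5) = 1 + j434.5 → |·| ≈ 434.5, ∠ ≈ 89.87°
|H| = 1e+05 · 4.4586 / (434.5) ≈ 1026.1
Gain = 20 log₁₀(1026.1) ≈ 60.22 dB
∠H = (77.04°) − (89.87°) = -12.83°

At ω = 2000 rad/s:
zero (1 + j2000·0.005) = 1 + j10 → |·| ≈ 10.05, ∠ ≈ 84.29°
pole (1 + j2000·0.5) = 1 + j1000 → |·| ≈ 1000, ∠ ≈ 89.94°
|H| = 1e+05 · 10.05 / (1000) ≈ 1005
Gain = 20 log₁₀(1005) ≈ 60.04 dB
∠H = (84.29°) − (89.94°) = -5.65°

ω = 869: 60.2 dB, -12.8°; ω = 2000: 60.0 dB, -5.7°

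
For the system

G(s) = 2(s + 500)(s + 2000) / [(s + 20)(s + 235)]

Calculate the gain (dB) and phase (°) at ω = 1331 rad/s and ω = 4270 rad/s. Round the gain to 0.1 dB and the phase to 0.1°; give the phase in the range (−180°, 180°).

At s = jω = j1331:
zero (s+500): 500 + j1331 → |·| = √(500²+1331²) = √2021561 ≈ 1421.8, ∠ = arctan(1331/500) ≈ 69.41°
zero (s+2000): 2000 + j1331 → |·| = √(2000²+1331²) = √5771561 ≈ 2402.4, ∠ = arctan(1331/2000) ≈ 33.64°
pole (s+20): 20 + j1331 → |·| = √(20²+1331²) = √1771961 ≈ 1331.2, ∠ = arctan(1331/20) ≈ 89.14°
pole (s+235): 235 + j1331 → |·| = √(235²+1331²) = √1826786 ≈ 1351.6, ∠ = arctan(1331/235) ≈ 79.99°
|G| = 2 · 3.4157e+06 / 1.7992e+06 ≈ 3.7969
Gain = 20 log₁₀(3.7969) ≈ 11.59 dB
∠G = 103.05° − 169.13° = -66.08°

At s = jω = j4270:
zero (s+500): 500 + j4270 → |·| = √(500²+4270²) = √18482900 ≈ 4299.2, ∠ = arctan(4270/500) ≈ 83.32°
zero (s+2000): 2000 + j4270 → |·| = √(2000²+4270²) = √22232900 ≈ 4715.2, ∠ = arctan(4270/2000) ≈ 64.90°
pole (s+20): 20 + j4270 → |·| = √(20²+4270²) = √18233300 ≈ 4270, ∠ = arctan(4270/20) ≈ 89.73°
pole (s+235): 235 + j4270 → |·| = √(235²+4270²) = √18288125 ≈ 4276.5, ∠ = arctan(4270/235) ≈ 86.85°
|G| = 2 · 2.0272e+07 / 1.8261e+07 ≈ 2.2203
Gain = 20 log₁₀(2.2203) ≈ 6.93 dB
∠G = 148.22° − 176.58° = -28.36°

ω = 1331: 11.6 dB, -66.1°; ω = 4270: 6.9 dB, -28.4°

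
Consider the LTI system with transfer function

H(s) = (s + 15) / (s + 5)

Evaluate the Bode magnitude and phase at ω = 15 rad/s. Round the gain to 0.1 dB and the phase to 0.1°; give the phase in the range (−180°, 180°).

Substitute s = j15:
Numerator: (j15) + 15 = 15 + j15
Denominator: (j15) + 5 = 5 + j15
|N| = √(15² + 15²) ≈ 21.213, ∠N ≈ 45.00°
|D| = √(5² + 15²) ≈ 15.811, ∠D ≈ 71.57°
|H| = 21.213 / 15.811 ≈ 1.3417
Gain = 20 log₁₀(1.3417) ≈ 2.55 dB
∠H = 45.00° − 71.57° = -26.57°

2.6 dB, -26.6°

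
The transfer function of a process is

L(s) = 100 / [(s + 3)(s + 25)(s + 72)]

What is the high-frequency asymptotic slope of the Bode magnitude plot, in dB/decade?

Each pole contributes −20 dB/decade at high frequency; each zero contributes +20 dB/decade.
Net: 0 zero(s) − 3 pole(s) → -60 dB/decade.

-60 dB/decade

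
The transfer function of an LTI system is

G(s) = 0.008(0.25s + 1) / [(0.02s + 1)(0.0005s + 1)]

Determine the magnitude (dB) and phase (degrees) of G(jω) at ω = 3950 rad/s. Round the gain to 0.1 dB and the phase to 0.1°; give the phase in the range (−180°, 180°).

At ω = 3950 rad/s:
zero (1 + j3950·0.25) = 1 + j987.5 → |·| ≈ 987.5, ∠ ≈ 89.94°
pole (1 + j3950·0.02) = 1 + j79 → |·| ≈ 79.006, ∠ ≈ 89.27°
pole (1 + j3950·0.0005) = 1 + j1.975 → |·| ≈ 2.2137, ∠ ≈ 63.15°
|G| = 0.008 · 987.5 / (79.006 · 2.2137) ≈ 0.04517
Gain = 20 log₁₀(0.04517) ≈ -26.90 dB
∠G = (89.94°) − (89.27° + 63.15°) = -62.48°

-26.9 dB, -62.5°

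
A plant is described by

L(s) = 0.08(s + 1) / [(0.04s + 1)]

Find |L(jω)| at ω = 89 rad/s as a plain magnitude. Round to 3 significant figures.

At ω = 89 rad/s:
zero (1 + j89·1) = 1 + j89 → |·| ≈ 89.006, ∠ ≈ 89.36°
pole (1 + j89·0.04) = 1 + j3.56 → |·| ≈ 3.6978, ∠ ≈ 74.31°
|L| = 0.08 · 89.006 / (3.6978) ≈ 1.9256

1.93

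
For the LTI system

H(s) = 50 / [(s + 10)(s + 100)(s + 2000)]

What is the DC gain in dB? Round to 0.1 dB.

-92.0 dB

H(0) = 50 / (10·100·2000) = 2.5e-05
20 log₁₀(2.5e-05) ≈ -92.04 dB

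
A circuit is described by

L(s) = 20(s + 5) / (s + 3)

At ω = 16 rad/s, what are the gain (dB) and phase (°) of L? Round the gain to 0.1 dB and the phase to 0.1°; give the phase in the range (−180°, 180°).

At s = jω = j16:
zero (s+5): 5 + j16 → |·| = √(5²+16²) = √281 ≈ 16.763, ∠ = arctan(16/5) ≈ 72.65°
pole (s+3): 3 + j16 → |·| = √(3²+16²) = √265 ≈ 16.279, ∠ = arctan(16/3) ≈ 79.38°
|L| = 20 · 16.763 / 16.279 ≈ 20.595
Gain = 20 log₁₀(20.595) ≈ 26.28 dB
∠L = 72.65° − 79.38° = -6.73°

26.3 dB, -6.7°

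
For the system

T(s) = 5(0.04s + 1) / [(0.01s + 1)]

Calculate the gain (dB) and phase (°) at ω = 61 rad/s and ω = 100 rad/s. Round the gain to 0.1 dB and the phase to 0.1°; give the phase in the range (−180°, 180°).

At ω = 61 rad/s:
zero (1 + j61·0.04) = 1 + j2.44 → |·| ≈ 2.637, ∠ ≈ 67.71°
pole (1 + j61·0.01) = 1 + j0.61 → |·| ≈ 1.1714, ∠ ≈ 31.38°
|T| = 5 · 2.637 / (1.1714) ≈ 11.256
Gain = 20 log₁₀(11.256) ≈ 21.03 dB
∠T = (67.71°) − (31.38°) = 36.33°

At ω = 100 rad/s:
zero (1 + j100·0.04) = 1 + j4 → |·| ≈ 4.1231, ∠ ≈ 75.96°
pole (1 + j100·0.01) = 1 + j1 → |·| ≈ 1.4142, ∠ ≈ 45.00°
|T| = 5 · 4.1231 / (1.4142) ≈ 14.577
Gain = 20 log₁₀(14.577) ≈ 23.27 dB
∠T = (75.96°) − (45.00°) = 30.96°

ω = 61: 21.0 dB, 36.3°; ω = 100: 23.3 dB, 31.0°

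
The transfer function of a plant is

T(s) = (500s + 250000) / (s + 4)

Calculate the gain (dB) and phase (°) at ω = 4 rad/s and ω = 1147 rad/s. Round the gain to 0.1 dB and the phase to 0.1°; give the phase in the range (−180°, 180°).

ω = 4: 92.9 dB, -44.5°; ω = 1147: 54.7 dB, -23.4°

Substitute s = j4:
Numerator: 500(j4) + 250000 = 250000 + j2000
Denominator: (j4) + 4 = 4 + j4
|N| = √(250000² + 2000²) ≈ 2.5001e+05, ∠N ≈ 0.46°
|D| = √(4² + 4²) ≈ 5.6569, ∠D ≈ 45.00°
|T| = 2.5001e+05 / 5.6569 ≈ 44196
Gain = 20 log₁₀(44196) ≈ 92.91 dB
∠T = 0.46° − 45.00° = -44.54°

Substitute s = j1147:
Numerator: 500(j1147) + 250000 = 250000 + j573500
Denominator: (j1147) + 4 = 4 + j1147
|N| = √(250000² + 573500²) ≈ 6.2562e+05, ∠N ≈ 66.45°
|D| = √(4² + 1147²) ≈ 1147, ∠D ≈ 89.80°
|T| = 6.2562e+05 / 1147 ≈ 545.44
Gain = 20 log₁₀(545.44) ≈ 54.73 dB
∠T = 66.45° − 89.80° = -23.35°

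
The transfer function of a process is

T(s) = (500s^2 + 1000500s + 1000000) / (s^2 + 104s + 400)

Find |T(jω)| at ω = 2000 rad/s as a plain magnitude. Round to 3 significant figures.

706

Substitute s = j2000:
Numerator: 500(j2000)^2 + 1000500(j2000) + 1000000 = -1999000000 + j2001000000
Denominator: (j2000)^2 + 104(j2000) + 400 = -3999600 + j208000
|N| = √(1999000000² + 2001000000²) ≈ 2.8284e+09, ∠N ≈ 134.97°
|D| = √(3999600² + 208000²) ≈ 4.005e+06, ∠D ≈ 177.02°
|T| = 2.8284e+09 / 4.005e+06 ≈ 706.22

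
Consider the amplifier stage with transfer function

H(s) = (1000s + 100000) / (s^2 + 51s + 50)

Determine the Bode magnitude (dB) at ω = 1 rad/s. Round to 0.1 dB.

63.0 dB

Substitute s = j1:
Numerator: 1000(j1) + 100000 = 100000 + j1000
Denominator: (j1)^2 + 51(j1) + 50 = 49 + j51
|N| = √(100000² + 1000²) ≈ 1e+05, ∠N ≈ 0.57°
|D| = √(49² + 51²) ≈ 70.725, ∠D ≈ 46.15°
|H| = 1e+05 / 70.725 ≈ 1413.9
Gain = 20 log₁₀(1413.9) ≈ 63.01 dB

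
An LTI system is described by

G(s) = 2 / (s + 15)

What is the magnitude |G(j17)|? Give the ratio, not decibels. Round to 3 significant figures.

0.0882

Substitute s = j17:
Numerator: 2 = 2 + j0
Denominator: (j17) + 15 = 15 + j17
|N| = √(2² + 0²) ≈ 2, ∠N ≈ 0.00°
|D| = √(15² + 17²) ≈ 22.672, ∠D ≈ 48.58°
|G| = 2 / 22.672 ≈ 0.088215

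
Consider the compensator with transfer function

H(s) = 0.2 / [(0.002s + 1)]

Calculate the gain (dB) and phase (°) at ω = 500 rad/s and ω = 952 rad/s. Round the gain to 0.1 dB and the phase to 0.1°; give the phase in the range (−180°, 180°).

At ω = 500 rad/s:
pole (1 + j500·0.002) = 1 + j1 → |·| ≈ 1.4142, ∠ ≈ 45.00°
|H| = 0.2 · 1 / (1.4142) ≈ 0.14142
Gain = 20 log₁₀(0.14142) ≈ -16.99 dB
∠H = (0°) − (45.00°) = -45.00°

At ω = 952 rad/s:
pole (1 + j952·0.002) = 1 + j1.904 → |·| ≈ 2.1506, ∠ ≈ 62.29°
|H| = 0.2 · 1 / (2.1506) ≈ 0.092997
Gain = 20 log₁₀(0.092997) ≈ -20.63 dB
∠H = (0°) − (62.29°) = -62.29°

ω = 500: -17.0 dB, -45.0°; ω = 952: -20.6 dB, -62.3°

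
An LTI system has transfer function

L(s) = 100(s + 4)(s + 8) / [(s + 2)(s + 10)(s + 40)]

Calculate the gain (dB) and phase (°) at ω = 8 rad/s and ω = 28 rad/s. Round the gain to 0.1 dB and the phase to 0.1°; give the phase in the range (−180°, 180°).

At s = jω = j8:
zero (s+4): 4 + j8 → |·| = √(4²+8²) = √80 ≈ 8.9443, ∠ = arctan(8/4) ≈ 63.43°
zero (s+8): 8 + j8 → |·| = √(8²+8²) = √128 ≈ 11.314, ∠ = arctan(8/8) ≈ 45.00°
pole (s+2): 2 + j8 → |·| = √(2²+8²) = √68 ≈ 8.2462, ∠ = arctan(8/2) ≈ 75.96°
pole (s+10): 10 + j8 → |·| = √(10²+8²) = √164 ≈ 12.806, ∠ = arctan(8/10) ≈ 38.66°
pole (s+40): 40 + j8 → |·| = √(40²+8²) = √1664 ≈ 40.792, ∠ = arctan(8/40) ≈ 11.31°
|L| = 100 · 101.2 / 4307.7 ≈ 2.3493
Gain = 20 log₁₀(2.3493) ≈ 7.42 dB
∠L = 108.43° − 125.93° = -17.50°

At s = jω = j28:
zero (s+4): 4 + j28 → |·| = √(4²+28²) = √800 ≈ 28.284, ∠ = arctan(28/4) ≈ 81.87°
zero (s+8): 8 + j28 → |·| = √(8²+28²) = √848 ≈ 29.12, ∠ = arctan(28/8) ≈ 74.05°
pole (s+2): 2 + j28 → |·| = √(2²+28²) = √788 ≈ 28.071, ∠ = arctan(28/2) ≈ 85.91°
pole (s+10): 10 + j28 → |·| = √(10²+28²) = √884 ≈ 29.732, ∠ = arctan(28/10) ≈ 70.35°
pole (s+40): 40 + j28 → |·| = √(40²+28²) = √2384 ≈ 48.826, ∠ = arctan(28/40) ≈ 34.99°
|L| = 100 · 823.63 / 40751 ≈ 2.0211
Gain = 20 log₁₀(2.0211) ≈ 6.11 dB
∠L = 155.92° − 191.25° = -35.33°

ω = 8: 7.4 dB, -17.5°; ω = 28: 6.1 dB, -35.3°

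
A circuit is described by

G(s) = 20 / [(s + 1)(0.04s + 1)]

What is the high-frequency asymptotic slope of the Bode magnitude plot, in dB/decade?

Each pole contributes −20 dB/decade at high frequency; each zero contributes +20 dB/decade.
Net: 0 zero(s) − 2 pole(s) → -40 dB/decade.

-40 dB/decade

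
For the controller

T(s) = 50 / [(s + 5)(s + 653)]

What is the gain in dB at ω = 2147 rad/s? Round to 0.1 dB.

At s = jω = j2147:
pole (s+5): 5 + j2147 → |·| = √(5²+2147²) = √4609634 ≈ 2147, ∠ = arctan(2147/5) ≈ 89.87°
pole (s+653): 653 + j2147 → |·| = √(653²+2147²) = √5036018 ≈ 2244.1, ∠ = arctan(2147/653) ≈ 73.08°
|T| = 50 / 4.8181e+06 ≈ 1.0378e-05
Gain = 20 log₁₀(1.0378e-05) ≈ -99.68 dB

-99.7 dB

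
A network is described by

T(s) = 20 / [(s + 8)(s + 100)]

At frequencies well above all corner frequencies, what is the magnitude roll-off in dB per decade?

Each pole contributes −20 dB/decade at high frequency; each zero contributes +20 dB/decade.
Net: 0 zero(s) − 2 pole(s) → -40 dB/decade.

-40 dB/decade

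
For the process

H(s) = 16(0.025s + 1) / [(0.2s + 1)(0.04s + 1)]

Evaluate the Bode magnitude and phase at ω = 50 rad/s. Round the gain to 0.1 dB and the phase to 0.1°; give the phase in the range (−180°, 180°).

1.1 dB, -96.4°

At ω = 50 rad/s:
zero (1 + j50·0.025) = 1 + j1.25 → |·| ≈ 1.6008, ∠ ≈ 51.34°
pole (1 + j50·0.2) = 1 + j10 → |·| ≈ 10.05, ∠ ≈ 84.29°
pole (1 + j50·0.04) = 1 + j2 → |·| ≈ 2.2361, ∠ ≈ 63.43°
|H| = 16 · 1.6008 / (10.05 · 2.2361) ≈ 1.1397
Gain = 20 log₁₀(1.1397) ≈ 1.14 dB
∠H = (51.34°) − (84.29° + 63.43°) = -96.38°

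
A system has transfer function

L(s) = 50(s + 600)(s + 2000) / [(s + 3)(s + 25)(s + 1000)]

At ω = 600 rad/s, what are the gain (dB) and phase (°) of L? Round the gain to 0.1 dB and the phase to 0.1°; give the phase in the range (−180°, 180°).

-13.5 dB, -146.6°

At s = jω = j600:
zero (s+600): 600 + j600 → |·| = √(600²+600²) = √720000 ≈ 848.53, ∠ = arctan(600/600) ≈ 45.00°
zero (s+2000): 2000 + j600 → |·| = √(2000²+600²) = √4360000 ≈ 2088.1, ∠ = arctan(600/2000) ≈ 16.70°
pole (s+3): 3 + j600 → |·| = √(3²+600²) = √360009 ≈ 600.01, ∠ = arctan(600/3) ≈ 89.71°
pole (s+25): 25 + j600 → |·| = √(25²+600²) = √360625 ≈ 600.52, ∠ = arctan(600/25) ≈ 87.61°
pole (s+1000): 1000 + j600 → |·| = √(1000²+600²) = √1360000 ≈ 1166.2, ∠ = arctan(600/1000) ≈ 30.96°
|L| = 50 · 1.7718e+06 / 4.202e+08 ≈ 0.21083
Gain = 20 log₁₀(0.21083) ≈ -13.52 dB
∠L = 61.70° − 208.28° = -146.58°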